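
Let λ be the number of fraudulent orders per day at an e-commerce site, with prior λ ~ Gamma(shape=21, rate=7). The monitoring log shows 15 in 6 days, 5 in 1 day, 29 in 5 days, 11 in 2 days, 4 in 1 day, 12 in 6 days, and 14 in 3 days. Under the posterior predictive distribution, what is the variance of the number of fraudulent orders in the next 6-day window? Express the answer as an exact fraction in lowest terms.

24642/961

Total count: 15 + 5 + 29 + 11 + 4 + 12 + 14 = 90.
Total exposure: 6 + 1 + 5 + 2 + 1 + 6 + 3 = 24 days.
By Gamma–Poisson conjugacy, the posterior is Gamma(α + Σx, β + Σt) = Gamma(21 + 90, 7 + 24) = Gamma(111, 31).
The posterior predictive for a window of length T is Negative Binomial with variance T·α'·(β'+T)/β'² = 6·111·37/961 = 24642/961.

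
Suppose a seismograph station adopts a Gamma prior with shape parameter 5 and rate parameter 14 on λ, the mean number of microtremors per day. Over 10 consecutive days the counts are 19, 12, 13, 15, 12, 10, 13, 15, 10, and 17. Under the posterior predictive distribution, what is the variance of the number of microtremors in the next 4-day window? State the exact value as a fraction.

Total count: 19 + 12 + 13 + 15 + 12 + 10 + 13 + 15 + 10 + 17 = 136.
Total exposure: 10 days.
By Gamma–Poisson conjugacy, the posterior is Gamma(α + Σx, β + Σt) = Gamma(5 + 136, 14 + 10) = Gamma(141, 24).
The posterior predictive for a window of length T is Negative Binomial with variance T·α'·(β'+T)/β'² = 4·141·28/576 = 329/12.

329/12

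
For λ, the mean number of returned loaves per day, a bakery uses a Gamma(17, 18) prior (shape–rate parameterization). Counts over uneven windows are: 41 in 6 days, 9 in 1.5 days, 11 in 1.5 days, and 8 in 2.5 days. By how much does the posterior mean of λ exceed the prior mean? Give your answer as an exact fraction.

Total count: 41 + 9 + 11 + 8 = 69.
Total exposure: 6 + 1.5 + 1.5 + 2.5 = 11.5 days.
Posterior: α' = 17 + 69 = 86, β' = 18 + 11.5 = 59/2.
Posterior mean = 86/(59/2) = 172/59; prior mean = 17/18 = 17/18. Difference = 172/59 − 17/18 = 2093/1062.

2093/1062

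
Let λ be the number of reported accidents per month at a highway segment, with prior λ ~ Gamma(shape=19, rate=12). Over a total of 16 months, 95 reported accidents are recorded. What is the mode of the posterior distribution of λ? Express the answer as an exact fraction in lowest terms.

Total count 95 over total exposure 16 months.
Conjugate update: add total count to the shape and total exposure to the rate, giving Gamma(114, 28).
Posterior mode = (α'−1)/β' = 113/28.

113/28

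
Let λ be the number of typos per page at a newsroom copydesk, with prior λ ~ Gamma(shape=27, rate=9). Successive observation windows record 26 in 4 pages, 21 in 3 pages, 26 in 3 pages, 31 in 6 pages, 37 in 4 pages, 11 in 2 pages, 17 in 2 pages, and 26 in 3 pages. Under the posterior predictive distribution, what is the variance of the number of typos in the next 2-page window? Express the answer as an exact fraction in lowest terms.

703/54

Total count: 26 + 21 + 26 + 31 + 37 + 11 + 17 + 26 = 195.
Total exposure: 4 + 3 + 3 + 6 + 4 + 2 + 2 + 3 = 27 pages.
Posterior: α' = 27 + 195 = 222, β' = 9 + 27 = 36.
The posterior predictive for a window of length T is Negative Binomial with variance T·α'·(β'+T)/β'² = 2·222·38/1296 = 703/54.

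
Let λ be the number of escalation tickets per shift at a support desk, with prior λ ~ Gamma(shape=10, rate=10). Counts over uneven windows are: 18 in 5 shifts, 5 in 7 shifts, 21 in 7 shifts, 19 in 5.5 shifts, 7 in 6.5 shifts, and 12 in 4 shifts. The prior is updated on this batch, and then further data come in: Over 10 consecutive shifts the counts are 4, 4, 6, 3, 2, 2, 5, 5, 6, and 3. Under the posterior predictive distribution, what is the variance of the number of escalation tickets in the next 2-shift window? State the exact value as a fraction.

Total count: 18 + 5 + 21 + 19 + 7 + 12 = 82.
Total exposure: 5 + 7 + 7 + 5.5 + 6.5 + 4 = 35 shifts.
After the first batch: Gamma(10 + 82, 10 + 35) = Gamma(92, 45).
Total count: 4 + 4 + 6 + 3 + 2 + 2 + 5 + 5 + 6 + 3 = 40.
Total exposure: 10 shifts.
After the second batch: Gamma(92 + 40, 45 + 10) = Gamma(132, 55).
The posterior predictive for a window of length T is Negative Binomial with variance T·α'·(β'+T)/β'² = 2·132·57/3025 = 1368/275.

1368/275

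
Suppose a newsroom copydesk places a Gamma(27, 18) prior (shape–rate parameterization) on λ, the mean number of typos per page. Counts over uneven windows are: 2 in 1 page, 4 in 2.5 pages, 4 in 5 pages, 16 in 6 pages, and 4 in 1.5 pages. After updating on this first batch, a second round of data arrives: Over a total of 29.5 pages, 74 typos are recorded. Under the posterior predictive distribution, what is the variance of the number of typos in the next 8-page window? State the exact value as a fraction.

Total count: 2 + 4 + 4 + 16 + 4 = 30.
Total exposure: 1 + 2.5 + 5 + 6 + 1.5 = 16 pages.
After the first batch: Gamma(27 + 30, 18 + 16) = Gamma(57, 34).
Total count 74 over total exposure 29.5 pages.
After the second batch: Gamma(57 + 74, 34 + 29.5) = Gamma(131, 127/2).
The posterior predictive for a window of length T is Negative Binomial with variance T·α'·(β'+T)/β'² = 8·131·(143/2)/(16129/4) = 299728/16129.

299728/16129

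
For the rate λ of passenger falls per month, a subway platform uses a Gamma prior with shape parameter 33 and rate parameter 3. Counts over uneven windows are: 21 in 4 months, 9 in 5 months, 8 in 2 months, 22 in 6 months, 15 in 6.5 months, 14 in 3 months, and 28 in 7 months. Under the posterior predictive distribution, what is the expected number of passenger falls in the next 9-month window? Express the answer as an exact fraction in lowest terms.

2700/73

Total count: 21 + 9 + 8 + 22 + 15 + 14 + 28 = 117.
Total exposure: 4 + 5 + 2 + 6 + 6.5 + 3 + 7 = 33.5 months.
Posterior: α' = 33 + 117 = 150, β' = 3 + 33.5 = 73/2.
Predictive mean over a 9-month window = T·E[λ|data] = 9·150/(73/2) = 2700/73.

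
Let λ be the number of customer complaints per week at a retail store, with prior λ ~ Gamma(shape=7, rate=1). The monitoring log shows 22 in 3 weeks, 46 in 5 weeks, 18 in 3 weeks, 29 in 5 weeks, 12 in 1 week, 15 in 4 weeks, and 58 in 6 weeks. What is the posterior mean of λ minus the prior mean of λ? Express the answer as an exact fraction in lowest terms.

11/28

Total count: 22 + 46 + 18 + 29 + 12 + 15 + 58 = 200.
Total exposure: 3 + 5 + 3 + 5 + 1 + 4 + 6 = 27 weeks.
Posterior: α' = 7 + 200 = 207, β' = 1 + 27 = 28.
Posterior mean = 207/28 = 207/28; prior mean = 7/1 = 7. Difference = 207/28 − 7 = 11/28.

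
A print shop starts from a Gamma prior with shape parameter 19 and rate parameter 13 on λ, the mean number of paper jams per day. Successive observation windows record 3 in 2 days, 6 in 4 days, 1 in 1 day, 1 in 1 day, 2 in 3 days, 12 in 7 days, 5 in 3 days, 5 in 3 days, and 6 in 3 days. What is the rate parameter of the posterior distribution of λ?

40

Total count: 3 + 6 + 1 + 1 + 2 + 12 + 5 + 5 + 6 = 41.
Total exposure: 2 + 4 + 1 + 1 + 3 + 7 + 3 + 3 + 3 = 27 days.
Gamma(α, β) with Poisson data over total exposure Σt gives posterior Gamma(α+Σx, β+Σt) = Gamma(60, 40).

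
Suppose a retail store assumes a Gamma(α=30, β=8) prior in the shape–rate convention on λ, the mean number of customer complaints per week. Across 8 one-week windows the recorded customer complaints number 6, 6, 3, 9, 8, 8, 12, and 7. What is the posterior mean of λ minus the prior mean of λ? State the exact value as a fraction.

29/16

Total count: 6 + 6 + 3 + 9 + 8 + 8 + 12 + 7 = 59.
Total exposure: 8 weeks.
The Gamma prior is conjugate for the Poisson rate, so λ | data ~ Gamma(30+59, 8+8) = Gamma(89, 16).
Posterior mean = 89/16 = 89/16; prior mean = 30/8 = 15/4. Difference = 89/16 − 15/4 = 29/16.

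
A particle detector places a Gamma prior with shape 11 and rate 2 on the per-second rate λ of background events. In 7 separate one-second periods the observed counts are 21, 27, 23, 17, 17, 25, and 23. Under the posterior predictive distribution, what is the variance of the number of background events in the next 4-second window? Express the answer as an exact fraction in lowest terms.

Total count: 21 + 27 + 23 + 17 + 17 + 25 + 23 = 153.
Total exposure: 7 seconds.
Conjugate update: add total count to the shape and total exposure to the rate, giving Gamma(164, 9).
The posterior predictive for a window of length T is Negative Binomial with variance T·α'·(β'+T)/β'² = 4·164·13/81 = 8528/81.

8528/81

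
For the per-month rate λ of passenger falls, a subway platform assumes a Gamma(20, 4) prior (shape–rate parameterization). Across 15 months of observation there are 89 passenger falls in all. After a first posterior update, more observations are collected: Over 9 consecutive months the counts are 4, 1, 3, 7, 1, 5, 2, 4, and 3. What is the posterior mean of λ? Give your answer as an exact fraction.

Total count 89 over total exposure 15 months.
After the first batch: Gamma(20 + 89, 4 + 15) = Gamma(109, 19).
Total count: 4 + 1 + 3 + 7 + 1 + 5 + 2 + 4 + 3 = 30.
Total exposure: 9 months.
After the second batch: Gamma(109 + 30, 19 + 9) = Gamma(139, 28).
Posterior mean = α'/β' = 139/28.

139/28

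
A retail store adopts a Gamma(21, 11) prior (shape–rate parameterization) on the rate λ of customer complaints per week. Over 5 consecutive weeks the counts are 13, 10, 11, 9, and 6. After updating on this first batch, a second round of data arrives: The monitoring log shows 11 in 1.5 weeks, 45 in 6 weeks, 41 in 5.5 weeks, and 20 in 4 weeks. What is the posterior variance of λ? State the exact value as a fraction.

17/99

Total count: 13 + 10 + 11 + 9 + 6 = 49.
Total exposure: 5 weeks.
After the first batch: Gamma(21 + 49, 11 + 5) = Gamma(70, 16).
Total count: 11 + 45 + 41 + 20 = 117.
Total exposure: 1.5 + 6 + 5.5 + 4 = 17 weeks.
After the second batch: Gamma(70 + 117, 16 + 17) = Gamma(187, 33).
Posterior variance = α'/β'² = 187/1089 = 17/99.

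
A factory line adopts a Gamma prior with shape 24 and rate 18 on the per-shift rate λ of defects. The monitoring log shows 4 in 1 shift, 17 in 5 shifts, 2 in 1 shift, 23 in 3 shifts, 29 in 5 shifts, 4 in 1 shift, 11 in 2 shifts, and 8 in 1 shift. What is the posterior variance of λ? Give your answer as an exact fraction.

122/1369

Total count: 4 + 17 + 2 + 23 + 29 + 4 + 11 + 8 = 98.
Total exposure: 1 + 5 + 1 + 3 + 5 + 1 + 2 + 1 = 19 shifts.
The Gamma prior is conjugate for the Poisson rate, so λ | data ~ Gamma(24+98, 18+19) = Gamma(122, 37).
Posterior variance = α'/β'² = 122/1369.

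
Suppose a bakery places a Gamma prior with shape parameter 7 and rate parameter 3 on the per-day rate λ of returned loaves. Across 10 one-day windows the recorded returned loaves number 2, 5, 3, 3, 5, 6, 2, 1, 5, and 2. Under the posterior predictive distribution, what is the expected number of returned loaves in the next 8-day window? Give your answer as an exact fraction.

Total count: 2 + 5 + 3 + 3 + 5 + 6 + 2 + 1 + 5 + 2 = 34.
Total exposure: 10 days.
Gamma(α, β) with Poisson data over total exposure Σt gives posterior Gamma(α+Σx, β+Σt) = Gamma(41, 13).
Predictive mean over an 8-day window = T·E[λ|data] = 8·41/13 = 328/13.

328/13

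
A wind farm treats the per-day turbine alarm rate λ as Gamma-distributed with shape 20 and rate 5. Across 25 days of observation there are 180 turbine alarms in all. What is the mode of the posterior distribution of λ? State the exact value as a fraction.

199/30

Total count 180 over total exposure 25 days.
Gamma(α, β) with Poisson data over total exposure Σt gives posterior Gamma(α+Σx, β+Σt) = Gamma(200, 30).
Posterior mode = (α'−1)/β' = 199/30.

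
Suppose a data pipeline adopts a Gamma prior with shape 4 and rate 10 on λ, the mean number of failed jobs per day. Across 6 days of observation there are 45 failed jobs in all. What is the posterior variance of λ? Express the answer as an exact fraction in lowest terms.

49/256

Total count 45 over total exposure 6 days.
Gamma(α, β) with Poisson data over total exposure Σt gives posterior Gamma(α+Σx, β+Σt) = Gamma(49, 16).
Posterior variance = α'/β'² = 49/256.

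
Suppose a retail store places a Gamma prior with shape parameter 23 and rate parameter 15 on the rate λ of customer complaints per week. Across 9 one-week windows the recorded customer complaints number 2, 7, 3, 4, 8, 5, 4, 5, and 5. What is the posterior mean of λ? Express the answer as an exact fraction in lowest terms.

11/4

Total count: 2 + 7 + 3 + 4 + 8 + 5 + 4 + 5 + 5 = 43.
Total exposure: 9 weeks.
Gamma(α, β) with Poisson data over total exposure Σt gives posterior Gamma(α+Σx, β+Σt) = Gamma(66, 24).
Posterior mean = α'/β' = 66/24 = 11/4.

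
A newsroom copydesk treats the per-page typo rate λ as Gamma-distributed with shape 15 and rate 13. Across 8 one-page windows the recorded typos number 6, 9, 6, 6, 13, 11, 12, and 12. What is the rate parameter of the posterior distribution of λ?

21

Total count: 6 + 9 + 6 + 6 + 13 + 11 + 12 + 12 = 75.
Total exposure: 8 pages.
The Gamma prior is conjugate for the Poisson rate, so λ | data ~ Gamma(15+75, 13+8) = Gamma(90, 21).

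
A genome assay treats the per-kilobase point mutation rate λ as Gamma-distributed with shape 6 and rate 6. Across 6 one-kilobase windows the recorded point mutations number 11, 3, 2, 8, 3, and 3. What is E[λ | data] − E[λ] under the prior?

2

Total count: 11 + 3 + 2 + 8 + 3 + 3 = 30.
Total exposure: 6 kilobases.
Gamma(α, β) with Poisson data over total exposure Σt gives posterior Gamma(α+Σx, β+Σt) = Gamma(36, 12).
Posterior mean = 36/12 = 3; prior mean = 6/6 = 1. Difference = 3 − 1 = 2.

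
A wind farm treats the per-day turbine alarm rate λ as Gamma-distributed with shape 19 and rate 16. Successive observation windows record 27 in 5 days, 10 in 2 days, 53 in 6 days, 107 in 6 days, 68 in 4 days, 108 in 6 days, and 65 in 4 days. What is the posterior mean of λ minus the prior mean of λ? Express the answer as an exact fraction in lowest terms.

6381/784

Total count: 27 + 10 + 53 + 107 + 68 + 108 + 65 = 438.
Total exposure: 5 + 2 + 6 + 6 + 4 + 6 + 4 = 33 days.
Gamma(α, β) with Poisson data over total exposure Σt gives posterior Gamma(α+Σx, β+Σt) = Gamma(457, 49).
Posterior mean = 457/49 = 457/49; prior mean = 19/16 = 19/16. Difference = 457/49 − 19/16 = 6381/784.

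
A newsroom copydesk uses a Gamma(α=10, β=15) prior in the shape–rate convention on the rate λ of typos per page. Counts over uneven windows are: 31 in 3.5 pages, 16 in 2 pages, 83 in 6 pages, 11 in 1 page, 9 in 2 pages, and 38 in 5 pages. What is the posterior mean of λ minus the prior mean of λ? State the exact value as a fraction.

Total count: 31 + 16 + 83 + 11 + 9 + 38 = 188.
Total exposure: 3.5 + 2 + 6 + 1 + 2 + 5 = 19.5 pages.
Posterior: α' = 10 + 188 = 198, β' = 15 + 19.5 = 69/2.
Posterior mean = 198/(69/2) = 132/23; prior mean = 10/15 = 2/3. Difference = 132/23 − 2/3 = 350/69.

350/69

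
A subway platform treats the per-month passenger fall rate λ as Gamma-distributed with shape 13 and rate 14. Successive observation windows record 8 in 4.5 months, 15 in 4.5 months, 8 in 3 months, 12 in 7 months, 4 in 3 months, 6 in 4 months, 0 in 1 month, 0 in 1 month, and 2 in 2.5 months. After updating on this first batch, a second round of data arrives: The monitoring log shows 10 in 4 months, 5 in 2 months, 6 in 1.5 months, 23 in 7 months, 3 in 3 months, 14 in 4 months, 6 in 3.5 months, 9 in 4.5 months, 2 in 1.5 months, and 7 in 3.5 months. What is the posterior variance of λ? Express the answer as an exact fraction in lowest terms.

Total count: 8 + 15 + 8 + 12 + 4 + 6 + 0 + 0 + 2 = 55.
Total exposure: 4.5 + 4.5 + 3 + 7 + 3 + 4 + 1 + 1 + 2.5 = 30.5 months.
After the first batch: Gamma(13 + 55, 14 + 30.5) = Gamma(68, 89/2).
Total count: 10 + 5 + 6 + 23 + 3 + 14 + 6 + 9 + 2 + 7 = 85.
Total exposure: 4 + 2 + 1.5 + 7 + 3 + 4 + 3.5 + 4.5 + 1.5 + 3.5 = 34.5 months.
After the second batch: Gamma(68 + 85, 89/2 + 34.5) = Gamma(153, 79).
Posterior variance = α'/β'² = 153/6241.

153/6241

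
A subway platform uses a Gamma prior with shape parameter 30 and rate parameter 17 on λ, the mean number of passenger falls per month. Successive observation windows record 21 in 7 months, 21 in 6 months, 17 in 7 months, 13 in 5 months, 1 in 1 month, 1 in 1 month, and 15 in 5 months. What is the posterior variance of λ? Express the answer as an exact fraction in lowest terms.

Total count: 21 + 21 + 17 + 13 + 1 + 1 + 15 = 89.
Total exposure: 7 + 6 + 7 + 5 + 1 + 1 + 5 = 32 months.
By Gamma–Poisson conjugacy, the posterior is Gamma(α + Σx, β + Σt) = Gamma(30 + 89, 17 + 32) = Gamma(119, 49).
Posterior variance = α'/β'² = 119/2401 = 17/343.

17/343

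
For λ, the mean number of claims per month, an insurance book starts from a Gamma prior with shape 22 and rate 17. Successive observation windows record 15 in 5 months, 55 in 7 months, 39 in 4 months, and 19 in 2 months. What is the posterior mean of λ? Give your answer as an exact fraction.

30/7

Total count: 15 + 55 + 39 + 19 = 128.
Total exposure: 5 + 7 + 4 + 2 = 18 months.
Gamma(α, β) with Poisson data over total exposure Σt gives posterior Gamma(α+Σx, β+Σt) = Gamma(150, 35).
Posterior mean = α'/β' = 150/35 = 30/7.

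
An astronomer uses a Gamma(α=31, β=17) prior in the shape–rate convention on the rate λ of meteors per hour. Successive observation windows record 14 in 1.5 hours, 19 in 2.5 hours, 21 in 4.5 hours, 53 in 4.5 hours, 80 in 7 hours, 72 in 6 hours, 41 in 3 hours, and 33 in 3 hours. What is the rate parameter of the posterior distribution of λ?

49

Total count: 14 + 19 + 21 + 53 + 80 + 72 + 41 + 33 = 333.
Total exposure: 1.5 + 2.5 + 4.5 + 4.5 + 7 + 6 + 3 + 3 = 32 hours.
Posterior: α' = 31 + 333 = 364, β' = 17 + 32 = 49.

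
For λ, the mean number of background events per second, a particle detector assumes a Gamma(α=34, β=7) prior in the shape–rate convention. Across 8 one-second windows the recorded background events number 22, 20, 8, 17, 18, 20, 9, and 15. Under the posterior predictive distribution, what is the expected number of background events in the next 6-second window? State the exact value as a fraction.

Total count: 22 + 20 + 8 + 17 + 18 + 20 + 9 + 15 = 129.
Total exposure: 8 seconds.
The Gamma prior is conjugate for the Poisson rate, so λ | data ~ Gamma(34+129, 7+8) = Gamma(163, 15).
Predictive mean over a 6-second window = T·E[λ|data] = 6·163/15 = 326/5.

326/5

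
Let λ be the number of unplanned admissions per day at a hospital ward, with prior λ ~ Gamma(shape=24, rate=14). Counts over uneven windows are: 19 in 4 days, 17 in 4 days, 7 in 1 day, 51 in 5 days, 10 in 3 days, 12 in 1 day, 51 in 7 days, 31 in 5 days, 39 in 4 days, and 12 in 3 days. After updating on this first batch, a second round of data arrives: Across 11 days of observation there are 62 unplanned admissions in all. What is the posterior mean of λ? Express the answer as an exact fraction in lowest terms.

Total count: 19 + 17 + 7 + 51 + 10 + 12 + 51 + 31 + 39 + 12 = 249.
Total exposure: 4 + 4 + 1 + 5 + 3 + 1 + 7 + 5 + 4 + 3 = 37 days.
After the first batch: Gamma(24 + 249, 14 + 37) = Gamma(273, 51).
Total count 62 over total exposure 11 days.
After the second batch: Gamma(273 + 62, 51 + 11) = Gamma(335, 62).
Posterior mean = α'/β' = 335/62.

335/62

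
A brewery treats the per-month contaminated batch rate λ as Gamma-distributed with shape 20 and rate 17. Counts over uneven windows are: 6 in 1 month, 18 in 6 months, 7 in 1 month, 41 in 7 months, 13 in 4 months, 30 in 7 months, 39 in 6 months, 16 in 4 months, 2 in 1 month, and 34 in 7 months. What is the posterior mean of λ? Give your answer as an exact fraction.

226/61

Total count: 6 + 18 + 7 + 41 + 13 + 30 + 39 + 16 + 2 + 34 = 206.
Total exposure: 1 + 6 + 1 + 7 + 4 + 7 + 6 + 4 + 1 + 7 = 44 months.
Conjugate update: add total count to the shape and total exposure to the rate, giving Gamma(226, 61).
Posterior mean = α'/β' = 226/61.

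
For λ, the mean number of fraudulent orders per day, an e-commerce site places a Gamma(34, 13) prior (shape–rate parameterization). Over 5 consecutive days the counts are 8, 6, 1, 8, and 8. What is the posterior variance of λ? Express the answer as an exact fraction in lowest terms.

Total count: 8 + 6 + 1 + 8 + 8 = 31.
Total exposure: 5 days.
Gamma(α, β) with Poisson data over total exposure Σt gives posterior Gamma(α+Σx, β+Σt) = Gamma(65, 18).
Posterior variance = α'/β'² = 65/324.

65/324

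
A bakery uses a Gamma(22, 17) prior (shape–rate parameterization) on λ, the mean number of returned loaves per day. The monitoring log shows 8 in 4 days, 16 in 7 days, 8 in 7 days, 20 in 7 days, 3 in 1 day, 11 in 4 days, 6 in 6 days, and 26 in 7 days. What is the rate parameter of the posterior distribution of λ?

60

Total count: 8 + 16 + 8 + 20 + 3 + 11 + 6 + 26 = 98.
Total exposure: 4 + 7 + 7 + 7 + 1 + 4 + 6 + 7 = 43 days.
Gamma(α, β) with Poisson data over total exposure Σt gives posterior Gamma(α+Σx, β+Σt) = Gamma(120, 60).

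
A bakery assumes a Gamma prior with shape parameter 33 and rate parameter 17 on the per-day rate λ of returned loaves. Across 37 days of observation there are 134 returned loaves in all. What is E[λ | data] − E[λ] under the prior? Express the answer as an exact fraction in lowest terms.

1057/918

Total count 134 over total exposure 37 days.
The Gamma prior is conjugate for the Poisson rate, so λ | data ~ Gamma(33+134, 17+37) = Gamma(167, 54).
Posterior mean = 167/54 = 167/54; prior mean = 33/17 = 33/17. Difference = 167/54 − 33/17 = 1057/918.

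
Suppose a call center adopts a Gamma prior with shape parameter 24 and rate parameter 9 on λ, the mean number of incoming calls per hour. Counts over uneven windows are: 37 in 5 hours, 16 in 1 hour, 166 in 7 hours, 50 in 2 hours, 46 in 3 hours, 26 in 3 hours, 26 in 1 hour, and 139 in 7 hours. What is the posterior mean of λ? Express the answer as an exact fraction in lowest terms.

265/19

Total count: 37 + 16 + 166 + 50 + 46 + 26 + 26 + 139 = 506.
Total exposure: 5 + 1 + 7 + 2 + 3 + 3 + 1 + 7 = 29 hours.
Posterior: α' = 24 + 506 = 530, β' = 9 + 29 = 38.
Posterior mean = α'/β' = 530/38 = 265/19.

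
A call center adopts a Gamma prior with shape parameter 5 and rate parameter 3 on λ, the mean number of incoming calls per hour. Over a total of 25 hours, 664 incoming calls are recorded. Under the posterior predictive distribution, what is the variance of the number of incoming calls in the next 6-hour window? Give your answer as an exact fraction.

34119/196

Total count 664 over total exposure 25 hours.
Posterior: α' = 5 + 664 = 669, β' = 3 + 25 = 28.
The posterior predictive for a window of length T is Negative Binomial with variance T·α'·(β'+T)/β'² = 6·669·34/784 = 34119/196.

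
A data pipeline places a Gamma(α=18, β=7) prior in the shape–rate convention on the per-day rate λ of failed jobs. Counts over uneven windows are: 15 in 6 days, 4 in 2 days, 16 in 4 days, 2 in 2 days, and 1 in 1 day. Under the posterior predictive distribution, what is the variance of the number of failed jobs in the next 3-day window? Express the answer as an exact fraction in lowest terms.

1050/121

Total count: 15 + 4 + 16 + 2 + 1 = 38.
Total exposure: 6 + 2 + 4 + 2 + 1 = 15 days.
The Gamma prior is conjugate for the Poisson rate, so λ | data ~ Gamma(18+38, 7+15) = Gamma(56, 22).
The posterior predictive for a window of length T is Negative Binomial with variance T·α'·(β'+T)/β'² = 3·56·25/484 = 1050/121.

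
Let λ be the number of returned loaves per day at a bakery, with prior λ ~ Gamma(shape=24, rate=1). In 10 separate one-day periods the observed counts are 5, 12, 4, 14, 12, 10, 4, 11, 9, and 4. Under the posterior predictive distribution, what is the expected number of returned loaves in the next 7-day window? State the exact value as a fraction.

763/11

Total count: 5 + 12 + 4 + 14 + 12 + 10 + 4 + 11 + 9 + 4 = 85.
Total exposure: 10 days.
Conjugate update: add total count to the shape and total exposure to the rate, giving Gamma(109, 11).
Predictive mean over a 7-day window = T·E[λ|data] = 7·109/11 = 763/11.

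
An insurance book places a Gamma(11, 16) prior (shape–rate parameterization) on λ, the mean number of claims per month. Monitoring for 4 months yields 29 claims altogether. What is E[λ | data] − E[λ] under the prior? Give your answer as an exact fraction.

21/16

Total count 29 over total exposure 4 months.
The Gamma prior is conjugate for the Poisson rate, so λ | data ~ Gamma(11+29, 16+4) = Gamma(40, 20).
Posterior mean = 40/20 = 2; prior mean = 11/16 = 11/16. Difference = 2 − 11/16 = 21/16.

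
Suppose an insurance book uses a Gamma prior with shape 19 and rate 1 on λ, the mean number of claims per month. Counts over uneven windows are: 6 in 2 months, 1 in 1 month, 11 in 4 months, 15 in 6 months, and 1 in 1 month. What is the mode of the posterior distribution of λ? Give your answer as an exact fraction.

Total count: 6 + 1 + 11 + 15 + 1 = 34.
Total exposure: 2 + 1 + 4 + 6 + 1 = 14 months.
Posterior: α' = 19 + 34 = 53, β' = 1 + 14 = 15.
Posterior mode = (α'−1)/β' = 52/15.

52/15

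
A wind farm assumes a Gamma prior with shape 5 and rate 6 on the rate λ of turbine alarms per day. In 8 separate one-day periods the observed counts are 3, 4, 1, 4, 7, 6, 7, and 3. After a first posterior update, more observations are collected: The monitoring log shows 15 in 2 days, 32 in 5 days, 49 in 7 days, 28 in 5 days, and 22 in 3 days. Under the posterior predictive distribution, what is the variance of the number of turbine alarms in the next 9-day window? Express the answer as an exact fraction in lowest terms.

465/8

Total count: 3 + 4 + 1 + 4 + 7 + 6 + 7 + 3 = 35.
Total exposure: 8 days.
After the first batch: Gamma(5 + 35, 6 + 8) = Gamma(40, 14).
Total count: 15 + 32 + 49 + 28 + 22 = 146.
Total exposure: 2 + 5 + 7 + 5 + 3 = 22 days.
After the second batch: Gamma(40 + 146, 14 + 22) = Gamma(186, 36).
The posterior predictive for a window of length T is Negative Binomial with variance T·α'·(β'+T)/β'² = 9·186·45/1296 = 465/8.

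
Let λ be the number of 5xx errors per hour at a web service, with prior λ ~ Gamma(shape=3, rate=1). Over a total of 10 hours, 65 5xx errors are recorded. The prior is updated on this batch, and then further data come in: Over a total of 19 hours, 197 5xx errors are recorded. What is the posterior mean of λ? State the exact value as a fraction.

Total count 65 over total exposure 10 hours.
After the first batch: Gamma(3 + 65, 1 + 10) = Gamma(68, 11).
Total count 197 over total exposure 19 hours.
After the second batch: Gamma(68 + 197, 11 + 19) = Gamma(265, 30).
Posterior mean = α'/β' = 265/30 = 53/6.

53/6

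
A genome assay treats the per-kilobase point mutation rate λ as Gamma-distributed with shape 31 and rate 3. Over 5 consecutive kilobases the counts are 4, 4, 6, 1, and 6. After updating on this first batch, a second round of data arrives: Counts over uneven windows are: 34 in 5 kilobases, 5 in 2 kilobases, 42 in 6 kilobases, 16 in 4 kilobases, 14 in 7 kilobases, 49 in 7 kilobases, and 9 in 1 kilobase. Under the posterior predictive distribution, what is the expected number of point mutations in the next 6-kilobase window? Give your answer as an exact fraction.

663/20

Total count: 4 + 4 + 6 + 1 + 6 = 21.
Total exposure: 5 kilobases.
After the first batch: Gamma(31 + 21, 3 + 5) = Gamma(52, 8).
Total count: 34 + 5 + 42 + 16 + 14 + 49 + 9 = 169.
Total exposure: 5 + 2 + 6 + 4 + 7 + 7 + 1 = 32 kilobases.
After the second batch: Gamma(52 + 169, 8 + 32) = Gamma(221, 40).
Predictive mean over a 6-kilobase window = T·E[λ|data] = 6·221/40 = 663/20.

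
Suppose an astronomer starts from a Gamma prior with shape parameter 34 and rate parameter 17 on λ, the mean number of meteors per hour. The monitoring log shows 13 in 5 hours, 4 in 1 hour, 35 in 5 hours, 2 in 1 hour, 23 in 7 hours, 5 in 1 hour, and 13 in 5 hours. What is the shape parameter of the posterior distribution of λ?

129

Total count: 13 + 4 + 35 + 2 + 23 + 5 + 13 = 95.
Total exposure: 5 + 1 + 5 + 1 + 7 + 1 + 5 = 25 hours.
Gamma(α, β) with Poisson data over total exposure Σt gives posterior Gamma(α+Σx, β+Σt) = Gamma(129, 42).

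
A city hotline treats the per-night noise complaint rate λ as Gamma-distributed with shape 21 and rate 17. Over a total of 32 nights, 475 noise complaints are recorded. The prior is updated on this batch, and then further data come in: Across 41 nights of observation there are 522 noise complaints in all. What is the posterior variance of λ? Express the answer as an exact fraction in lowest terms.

Total count 475 over total exposure 32 nights.
After the first batch: Gamma(21 + 475, 17 + 32) = Gamma(496, 49).
Total count 522 over total exposure 41 nights.
After the second batch: Gamma(496 + 522, 49 + 41) = Gamma(1018, 90).
Posterior variance = α'/β'² = 1018/8100 = 509/4050.

509/4050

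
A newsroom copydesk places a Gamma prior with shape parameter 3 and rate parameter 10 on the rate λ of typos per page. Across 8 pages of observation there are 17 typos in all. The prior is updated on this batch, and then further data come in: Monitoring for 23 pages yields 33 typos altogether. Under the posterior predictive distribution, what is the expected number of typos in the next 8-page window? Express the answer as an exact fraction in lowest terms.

424/41

Total count 17 over total exposure 8 pages.
After the first batch: Gamma(3 + 17, 10 + 8) = Gamma(20, 18).
Total count 33 over total exposure 23 pages.
After the second batch: Gamma(20 + 33, 18 + 23) = Gamma(53, 41).
Predictive mean over an 8-page window = T·E[λ|data] = 8·53/41 = 424/41.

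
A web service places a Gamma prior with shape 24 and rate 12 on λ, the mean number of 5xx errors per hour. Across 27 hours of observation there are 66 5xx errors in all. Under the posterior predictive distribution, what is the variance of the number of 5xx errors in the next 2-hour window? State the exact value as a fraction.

Total count 66 over total exposure 27 hours.
Posterior: α' = 24 + 66 = 90, β' = 12 + 27 = 39.
The posterior predictive for a window of length T is Negative Binomial with variance T·α'·(β'+T)/β'² = 2·90·41/1521 = 820/169.

820/169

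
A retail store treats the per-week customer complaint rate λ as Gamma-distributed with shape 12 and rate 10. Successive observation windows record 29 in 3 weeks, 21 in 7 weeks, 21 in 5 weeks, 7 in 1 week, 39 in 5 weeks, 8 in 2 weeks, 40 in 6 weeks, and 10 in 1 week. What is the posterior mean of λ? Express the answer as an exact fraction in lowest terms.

Total count: 29 + 21 + 21 + 7 + 39 + 8 + 40 + 10 = 175.
Total exposure: 3 + 7 + 5 + 1 + 5 + 2 + 6 + 1 = 30 weeks.
The Gamma prior is conjugate for the Poisson rate, so λ | data ~ Gamma(12+175, 10+30) = Gamma(187, 40).
Posterior mean = α'/β' = 187/40.

187/40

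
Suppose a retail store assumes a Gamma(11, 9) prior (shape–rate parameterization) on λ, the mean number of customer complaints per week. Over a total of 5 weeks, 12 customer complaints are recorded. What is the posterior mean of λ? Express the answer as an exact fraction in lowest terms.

23/14

Total count 12 over total exposure 5 weeks.
Gamma(α, β) with Poisson data over total exposure Σt gives posterior Gamma(α+Σx, β+Σt) = Gamma(23, 14).
Posterior mean = α'/β' = 23/14.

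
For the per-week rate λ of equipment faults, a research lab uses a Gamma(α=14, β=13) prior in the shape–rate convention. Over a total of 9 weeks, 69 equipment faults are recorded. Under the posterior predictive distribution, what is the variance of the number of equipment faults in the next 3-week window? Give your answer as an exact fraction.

6225/484

Total count 69 over total exposure 9 weeks.
Gamma(α, β) with Poisson data over total exposure Σt gives posterior Gamma(α+Σx, β+Σt) = Gamma(83, 22).
The posterior predictive for a window of length T is Negative Binomial with variance T·α'·(β'+T)/β'² = 3·83·25/484 = 6225/484.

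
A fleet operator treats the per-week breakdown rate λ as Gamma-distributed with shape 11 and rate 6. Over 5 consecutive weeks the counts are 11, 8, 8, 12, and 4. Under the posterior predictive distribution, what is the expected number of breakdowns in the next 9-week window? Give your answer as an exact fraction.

Total count: 11 + 8 + 8 + 12 + 4 = 43.
Total exposure: 5 weeks.
Posterior: α' = 11 + 43 = 54, β' = 6 + 5 = 11.
Predictive mean over a 9-week window = T·E[λ|data] = 9·54/11 = 486/11.

486/11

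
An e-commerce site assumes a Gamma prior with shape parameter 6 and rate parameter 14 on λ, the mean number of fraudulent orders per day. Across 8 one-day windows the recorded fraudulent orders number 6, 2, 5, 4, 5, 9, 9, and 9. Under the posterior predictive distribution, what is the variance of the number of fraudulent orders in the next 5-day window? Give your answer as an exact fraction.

Total count: 6 + 2 + 5 + 4 + 5 + 9 + 9 + 9 = 49.
Total exposure: 8 days.
Conjugate update: add total count to the shape and total exposure to the rate, giving Gamma(55, 22).
The posterior predictive for a window of length T is Negative Binomial with variance T·α'·(β'+T)/β'² = 5·55·27/484 = 675/44.

675/44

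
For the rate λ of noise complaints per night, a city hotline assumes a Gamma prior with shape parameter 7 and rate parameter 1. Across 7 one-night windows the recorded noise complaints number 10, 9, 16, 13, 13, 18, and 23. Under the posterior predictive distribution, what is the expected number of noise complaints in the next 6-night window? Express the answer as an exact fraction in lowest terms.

Total count: 10 + 9 + 16 + 13 + 13 + 18 + 23 = 102.
Total exposure: 7 nights.
Posterior: α' = 7 + 102 = 109, β' = 1 + 7 = 8.
Predictive mean over a 6-night window = T·E[λ|data] = 6·109/8 = 327/4.

327/4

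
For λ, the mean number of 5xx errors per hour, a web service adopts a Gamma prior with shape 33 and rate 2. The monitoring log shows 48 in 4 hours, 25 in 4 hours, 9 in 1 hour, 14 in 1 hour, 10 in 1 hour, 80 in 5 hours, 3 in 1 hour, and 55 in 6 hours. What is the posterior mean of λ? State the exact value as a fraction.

277/25

Total count: 48 + 25 + 9 + 14 + 10 + 80 + 3 + 55 = 244.
Total exposure: 4 + 4 + 1 + 1 + 1 + 5 + 1 + 6 = 23 hours.
Gamma(α, β) with Poisson data over total exposure Σt gives posterior Gamma(α+Σx, β+Σt) = Gamma(277, 25).
Posterior mean = α'/β' = 277/25.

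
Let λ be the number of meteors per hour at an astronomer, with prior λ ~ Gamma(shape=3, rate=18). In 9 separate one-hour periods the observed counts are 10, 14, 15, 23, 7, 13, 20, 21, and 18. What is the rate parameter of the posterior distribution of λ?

Total count: 10 + 14 + 15 + 23 + 7 + 13 + 20 + 21 + 18 = 141.
Total exposure: 9 hours.
Conjugate update: add total count to the shape and total exposure to the rate, giving Gamma(144, 27).

27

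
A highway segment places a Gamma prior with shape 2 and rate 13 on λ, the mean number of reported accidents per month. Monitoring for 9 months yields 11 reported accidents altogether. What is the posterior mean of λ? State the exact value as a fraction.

Total count 11 over total exposure 9 months.
The Gamma prior is conjugate for the Poisson rate, so λ | data ~ Gamma(2+11, 13+9) = Gamma(13, 22).
Posterior mean = α'/β' = 13/22.

13/22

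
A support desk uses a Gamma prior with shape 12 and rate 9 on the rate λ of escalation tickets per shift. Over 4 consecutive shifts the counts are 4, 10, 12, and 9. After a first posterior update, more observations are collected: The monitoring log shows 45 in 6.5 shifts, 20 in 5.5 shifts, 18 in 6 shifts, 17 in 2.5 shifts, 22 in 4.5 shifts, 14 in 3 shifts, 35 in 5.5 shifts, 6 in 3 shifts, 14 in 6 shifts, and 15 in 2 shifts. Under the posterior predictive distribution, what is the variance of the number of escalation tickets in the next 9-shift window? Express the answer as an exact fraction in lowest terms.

Total count: 4 + 10 + 12 + 9 = 35.
Total exposure: 4 shifts.
After the first batch: Gamma(12 + 35, 9 + 4) = Gamma(47, 13).
Total count: 45 + 20 + 18 + 17 + 22 + 14 + 35 + 6 + 14 + 15 = 206.
Total exposure: 6.5 + 5.5 + 6 + 2.5 + 4.5 + 3 + 5.5 + 3 + 6 + 2 = 44.5 shifts.
After the second batch: Gamma(47 + 206, 13 + 44.5) = Gamma(253, 115/2).
The posterior predictive for a window of length T is Negative Binomial with variance T·α'·(β'+T)/β'² = 9·253·(133/2)/(13225/4) = 26334/575.

26334/575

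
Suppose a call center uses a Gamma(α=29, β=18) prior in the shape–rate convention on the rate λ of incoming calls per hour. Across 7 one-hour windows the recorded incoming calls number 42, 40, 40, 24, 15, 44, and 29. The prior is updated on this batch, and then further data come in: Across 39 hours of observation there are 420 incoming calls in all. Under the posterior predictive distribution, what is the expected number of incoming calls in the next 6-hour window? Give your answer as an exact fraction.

2049/32

Total count: 42 + 40 + 40 + 24 + 15 + 44 + 29 = 234.
Total exposure: 7 hours.
After the first batch: Gamma(29 + 234, 18 + 7) = Gamma(263, 25).
Total count 420 over total exposure 39 hours.
After the second batch: Gamma(263 + 420, 25 + 39) = Gamma(683, 64).
Predictive mean over a 6-hour window = T·E[λ|data] = 6·683/64 = 2049/32.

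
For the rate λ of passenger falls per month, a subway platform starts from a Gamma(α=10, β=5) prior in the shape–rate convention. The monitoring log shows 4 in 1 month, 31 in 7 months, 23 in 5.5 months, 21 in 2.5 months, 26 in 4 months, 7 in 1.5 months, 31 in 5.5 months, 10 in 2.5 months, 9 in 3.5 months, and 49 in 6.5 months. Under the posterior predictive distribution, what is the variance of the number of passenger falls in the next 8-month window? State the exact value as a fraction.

Total count: 4 + 31 + 23 + 21 + 26 + 7 + 31 + 10 + 9 + 49 = 211.
Total exposure: 1 + 7 + 5.5 + 2.5 + 4 + 1.5 + 5.5 + 2.5 + 3.5 + 6.5 = 39.5 months.
Posterior: α' = 10 + 211 = 221, β' = 5 + 39.5 = 89/2.
The posterior predictive for a window of length T is Negative Binomial with variance T·α'·(β'+T)/β'² = 8·221·(105/2)/(7921/4) = 371280/7921.

371280/7921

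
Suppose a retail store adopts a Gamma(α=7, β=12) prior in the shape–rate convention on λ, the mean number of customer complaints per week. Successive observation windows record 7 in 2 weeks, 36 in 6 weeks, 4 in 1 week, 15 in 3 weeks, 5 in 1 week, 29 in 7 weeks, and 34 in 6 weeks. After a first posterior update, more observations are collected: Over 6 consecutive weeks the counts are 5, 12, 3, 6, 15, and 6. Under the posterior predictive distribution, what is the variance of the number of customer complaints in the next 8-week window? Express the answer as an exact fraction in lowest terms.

Total count: 7 + 36 + 4 + 15 + 5 + 29 + 34 = 130.
Total exposure: 2 + 6 + 1 + 3 + 1 + 7 + 6 = 26 weeks.
After the first batch: Gamma(7 + 130, 12 + 26) = Gamma(137, 38).
Total count: 5 + 12 + 3 + 6 + 15 + 6 = 47.
Total exposure: 6 weeks.
After the second batch: Gamma(137 + 47, 38 + 6) = Gamma(184, 44).
The posterior predictive for a window of length T is Negative Binomial with variance T·α'·(β'+T)/β'² = 8·184·52/1936 = 4784/121.

4784/121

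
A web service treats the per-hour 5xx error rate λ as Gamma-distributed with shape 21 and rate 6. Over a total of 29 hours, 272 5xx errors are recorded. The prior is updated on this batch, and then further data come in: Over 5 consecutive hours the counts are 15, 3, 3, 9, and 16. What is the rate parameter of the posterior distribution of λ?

Total count 272 over total exposure 29 hours.
After the first batch: Gamma(21 + 272, 6 + 29) = Gamma(293, 35).
Total count: 15 + 3 + 3 + 9 + 16 = 46.
Total exposure: 5 hours.
After the second batch: Gamma(293 + 46, 35 + 5) = Gamma(339, 40).

40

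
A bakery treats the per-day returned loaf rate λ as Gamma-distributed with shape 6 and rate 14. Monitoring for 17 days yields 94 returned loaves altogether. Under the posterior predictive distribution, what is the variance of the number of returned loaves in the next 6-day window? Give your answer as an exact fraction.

22200/961

Total count 94 over total exposure 17 days.
Posterior: α' = 6 + 94 = 100, β' = 14 + 17 = 31.
The posterior predictive for a window of length T is Negative Binomial with variance T·α'·(β'+T)/β'² = 6·100·37/961 = 22200/961.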